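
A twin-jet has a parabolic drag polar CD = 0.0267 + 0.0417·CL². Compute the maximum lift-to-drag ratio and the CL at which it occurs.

For CD = CD0 + K·CL², (L/D)max occurs at CL* = √(CD0/K) and equals 1/(2√(K·CD0)).
(L/D)max = 1/(2√(0.0417 × 0.0267)) = 1/(2 × 0.03337) = 15
CL* = √(0.0267/0.0417) = 0.8

(L/D)max = 15, at CL = 0.8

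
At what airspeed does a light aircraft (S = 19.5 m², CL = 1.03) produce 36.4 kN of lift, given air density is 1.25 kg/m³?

v = 53.8 m/s

L = ½ρv²S·CL ⇒ v = √(2L/(ρ·S·CL))
v = √(2 × 36400 / (1.25 × 19.5 × 1.03)) = √2900 = 53.8 m/s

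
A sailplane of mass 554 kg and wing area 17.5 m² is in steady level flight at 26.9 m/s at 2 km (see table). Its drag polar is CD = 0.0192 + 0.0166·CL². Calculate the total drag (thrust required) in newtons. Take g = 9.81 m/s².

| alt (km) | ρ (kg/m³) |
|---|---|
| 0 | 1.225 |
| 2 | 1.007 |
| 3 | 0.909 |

At 2 km, from the table: ρ = 1.007 kg/m³.
Level flight ⇒ L = W = m·g = 554 × 9.81 = 5434.7 N.
q = ½ρv² = ½ × 1.007 × 26.9² = 364.3 Pa.
CL = 2W/(ρv²S) = 2×5434.7/(1.007×26.9²×17.5) = 0.8524.
CD = 0.0192 + 0.0166 × 0.8524² = 0.03126.
D = q·S·CD = 364.3 × 17.5 × 0.03126 = 199.3 N

D = 199 N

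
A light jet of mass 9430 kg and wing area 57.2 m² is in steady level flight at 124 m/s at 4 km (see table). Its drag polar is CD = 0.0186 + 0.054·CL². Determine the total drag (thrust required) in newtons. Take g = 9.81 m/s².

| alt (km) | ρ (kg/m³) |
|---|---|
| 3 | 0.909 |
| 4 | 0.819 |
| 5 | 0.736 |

At 4 km, from the table: ρ = 0.819 kg/m³.
In steady level flight, lift balances weight: W = mg = 9430 × 9.81 = 92508 N.
Dynamic pressure q = 0.5 × 0.819 × 124² = 6296 Pa.
CL = W/(q·S) = 92508 / (6296 × 57.2) = 0.2569.
CD = 0.0186 + 0.054 × 0.2569² = 0.02216.
D = q·S·CD = 6296 × 57.2 × 0.02216 = 7982 N

D = 7980 N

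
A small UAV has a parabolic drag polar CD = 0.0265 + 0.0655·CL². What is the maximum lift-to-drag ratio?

(L/D)max = 12

For CD = CD0 + K·CL², (L/D)max occurs at CL* = √(CD0/K) and equals 1/(2√(K·CD0)).
(L/D)max = 1/(2√(0.0655 × 0.0265)) = 1/(2 × 0.04166) = 12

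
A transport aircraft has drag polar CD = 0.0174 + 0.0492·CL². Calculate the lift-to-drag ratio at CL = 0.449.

L/D = 16.4

CD = 0.0174 + 0.0492 × 0.449² = 0.02732
L/D = CL/CD = 0.449 / 0.02732 = 16.4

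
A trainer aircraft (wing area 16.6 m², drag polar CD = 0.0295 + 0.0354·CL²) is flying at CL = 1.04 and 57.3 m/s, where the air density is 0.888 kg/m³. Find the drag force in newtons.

D = 1640 N

CD = 0.0295 + 0.0354 × 1.04² = 0.06779
D = ½ρv²S·CD = ½ × 0.888 × 57.3² × 16.6 × 0.06779 = 1640 N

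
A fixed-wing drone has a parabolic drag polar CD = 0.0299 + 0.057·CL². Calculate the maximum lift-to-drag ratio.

(L/D)max = 12.1

For CD = CD0 + K·CL², (L/D)max occurs at CL* = √(CD0/K) and equals 1/(2√(K·CD0)).
(L/D)max = 1/(2√(0.057 × 0.0299)) = 1/(2 × 0.04128) = 12.1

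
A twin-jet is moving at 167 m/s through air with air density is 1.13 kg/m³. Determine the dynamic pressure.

q = ½ρv² = ½ × 1.13 × 167² = 15800 Pa

q = 15800 Pa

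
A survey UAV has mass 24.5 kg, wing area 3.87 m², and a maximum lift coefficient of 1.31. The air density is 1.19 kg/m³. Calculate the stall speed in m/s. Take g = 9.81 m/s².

Stall occurs when L = W at CL,max. W = mg = 24.5 × 9.81 = 240.3 N.
From L = ½ρV²S·CL,max = W: V_stall = √(2W/(ρSCL,max)) = √(2·240.3/(1.19·3.87·1.31))
V_stall = √79.68 = 8.93 m/s

V_stall = 8.93 m/s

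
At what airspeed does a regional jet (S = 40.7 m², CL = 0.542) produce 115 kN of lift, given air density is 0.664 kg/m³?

L = ½ρv²S·CL ⇒ v = √(2L/(ρ·S·CL))
v = √(2 × 1.15×10^5 / (0.664 × 40.7 × 0.542)) = √15700 = 125 m/s

v = 125 m/s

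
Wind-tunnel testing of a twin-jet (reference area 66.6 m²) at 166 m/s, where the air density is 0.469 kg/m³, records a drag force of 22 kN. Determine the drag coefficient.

CD = 0.0511

From D = ½ρv²S·CD, rearranging gives CD = 2D/(ρv²S).
CD = 2 × 22000 / (0.469 × 166² × 66.6) = 0.0511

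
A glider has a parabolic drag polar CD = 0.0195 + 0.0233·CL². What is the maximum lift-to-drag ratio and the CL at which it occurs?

(L/D)max = 23.5, at CL = 0.915

For CD = CD0 + K·CL², (L/D)max occurs at CL* = √(CD0/K) and equals 1/(2√(K·CD0)).
(L/D)max = 1/(2√(0.0233 × 0.0195)) = 1/(2 × 0.02132) = 23.5
CL* = √(0.0195/0.0233) = 0.915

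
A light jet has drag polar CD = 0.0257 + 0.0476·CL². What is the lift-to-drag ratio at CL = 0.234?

CD = 0.0257 + 0.0476 × 0.234² = 0.02831
L/D = CL/CD = 0.234 / 0.02831 = 8.27

L/D = 8.27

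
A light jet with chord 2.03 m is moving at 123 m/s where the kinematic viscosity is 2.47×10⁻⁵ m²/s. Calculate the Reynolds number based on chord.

Re = 1.01×10^7

Re = v·c/ν = 123 × 2.03 / (2.47×10⁻⁵) = 1.01×10^7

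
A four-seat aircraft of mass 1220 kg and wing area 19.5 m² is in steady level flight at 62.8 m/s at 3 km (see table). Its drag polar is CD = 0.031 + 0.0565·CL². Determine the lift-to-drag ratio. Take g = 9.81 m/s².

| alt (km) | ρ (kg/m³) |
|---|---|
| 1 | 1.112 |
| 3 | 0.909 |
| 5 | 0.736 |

L/D = 9.1

At 3 km, from the table: ρ = 0.909 kg/m³.
Level flight ⇒ L = W = m·g = 1220 × 9.81 = 11968 N.
Dynamic pressure q = 0.5 × 0.909 × 62.8² = 1792 Pa.
CL = 2W/(ρv²S) = 2×11968/(0.909×62.8²×19.5) = 0.3424.
CD = 0.031 + 0.0565 × 0.3424² = 0.03762.
L/D = CL/CD = 0.3424 / 0.03762 = 9.1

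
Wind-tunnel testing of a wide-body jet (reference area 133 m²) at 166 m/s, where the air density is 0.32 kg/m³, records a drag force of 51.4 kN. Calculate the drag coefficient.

CD = 0.0877

From D = ½ρv²S·CD, rearranging gives CD = 2D/(ρv²S).
CD = 2 × 51400 / (0.32 × 166² × 133) = 0.0877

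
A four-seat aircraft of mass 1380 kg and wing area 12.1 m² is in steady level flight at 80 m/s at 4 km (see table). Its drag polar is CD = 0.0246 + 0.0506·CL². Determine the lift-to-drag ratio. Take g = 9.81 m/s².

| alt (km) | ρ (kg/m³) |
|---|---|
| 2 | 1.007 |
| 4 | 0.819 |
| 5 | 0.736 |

L/D = 12.6

At 4 km, from the table: ρ = 0.819 kg/m³.
Weight W = mg = 1380 × 9.81 = 13538 N; in level flight L = W.
Dynamic pressure q = 0.5 × 0.819 × 80² = 2621 Pa.
CL = 2W/(ρv²S) = 2×13538/(0.819×80²×12.1) = 0.4269.
CD = 0.0246 + 0.0506 × 0.4269² = 0.03382.
L/D = CL/CD = 0.4269 / 0.03382 = 12.6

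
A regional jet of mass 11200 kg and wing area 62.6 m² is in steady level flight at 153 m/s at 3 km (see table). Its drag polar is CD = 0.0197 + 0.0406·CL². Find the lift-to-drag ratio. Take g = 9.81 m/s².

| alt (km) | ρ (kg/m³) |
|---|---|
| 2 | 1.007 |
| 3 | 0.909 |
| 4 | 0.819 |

At 3 km, from the table: ρ = 0.909 kg/m³.
Level flight ⇒ L = W = m·g = 11200 × 9.81 = 1.0987×10^5 N.
q = ½ρv² = ½ × 0.909 × 153² = 10640 Pa.
CL = W/(q·S) = 1.0987×10^5 / (10640 × 62.6) = 0.165.
CD = 0.0197 + 0.0406 × 0.165² = 0.0208.
L/D = CL/CD = 0.165 / 0.0208 = 7.93

L/D = 7.93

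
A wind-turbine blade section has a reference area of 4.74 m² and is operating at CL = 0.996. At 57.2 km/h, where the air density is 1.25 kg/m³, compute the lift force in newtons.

Convert speed: v = 57.2 km/h ÷ 3.6 = 15.89 m/s.
Dynamic pressure q = ½ρv² = ½ × 1.25 × 15.89² = 157.8 Pa.
L = q·S·CL = 157.8 × 4.74 × 0.996 = 745 N

L = 745 N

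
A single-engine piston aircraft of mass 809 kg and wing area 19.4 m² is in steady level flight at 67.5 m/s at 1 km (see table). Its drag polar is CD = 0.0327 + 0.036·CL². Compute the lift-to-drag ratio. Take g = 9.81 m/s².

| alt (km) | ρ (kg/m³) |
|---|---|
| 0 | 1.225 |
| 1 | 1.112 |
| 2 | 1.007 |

At 1 km, from the table: ρ = 1.112 kg/m³.
Level flight ⇒ L = W = m·g = 809 × 9.81 = 7936.3 N.
Dynamic pressure q = 0.5 × 1.112 × 67.5² = 2533 Pa.
CL = 2W/(ρv²S) = 2×7936.3/(1.112×67.5²×19.4) = 0.1615.
CD = 0.0327 + 0.036 × 0.1615² = 0.03364.
L/D = CL/CD = 0.1615 / 0.03364 = 4.8

L/D = 4.8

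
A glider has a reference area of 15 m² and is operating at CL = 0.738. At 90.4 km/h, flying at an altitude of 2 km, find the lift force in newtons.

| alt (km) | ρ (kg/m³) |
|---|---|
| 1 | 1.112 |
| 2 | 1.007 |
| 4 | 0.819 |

L = 3510 N

At 2 km, from the table: ρ = 1.007 kg/m³.
Convert speed: v = 90.4 km/h ÷ 3.6 = 25.11 m/s.
Dynamic pressure q = ½ρv² = ½ × 1.007 × 25.11² = 317.5 Pa.
L = q·S·CL = 317.5 × 15 × 0.738 = 3510 N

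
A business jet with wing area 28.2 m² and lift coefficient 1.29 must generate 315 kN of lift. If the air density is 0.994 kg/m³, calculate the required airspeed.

v = 132 m/s

L = ½ρv²S·CL ⇒ v = √(2L/(ρ·S·CL))
v = √(2 × 3.15×10^5 / (0.994 × 28.2 × 1.29)) = √17420 = 132 m/s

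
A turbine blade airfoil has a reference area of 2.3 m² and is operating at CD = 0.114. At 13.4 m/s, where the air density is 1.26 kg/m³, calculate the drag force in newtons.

D = 29.7 N

Dynamic pressure q = ½ρv² = ½ × 1.26 × 13.4² = 113.1 Pa.
D = q·S·CD = 113.1 × 2.3 × 0.114 = 29.7 N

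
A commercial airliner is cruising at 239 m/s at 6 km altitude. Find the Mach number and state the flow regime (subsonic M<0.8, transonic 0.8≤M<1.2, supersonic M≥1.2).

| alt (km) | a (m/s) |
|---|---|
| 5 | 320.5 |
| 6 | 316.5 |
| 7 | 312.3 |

M = 0.755 (subsonic)

At 6 km, from the table: a = 316.5 m/s.
M = v/a = 239 / 316.5 = 0.755
M = 0.755 → subsonic.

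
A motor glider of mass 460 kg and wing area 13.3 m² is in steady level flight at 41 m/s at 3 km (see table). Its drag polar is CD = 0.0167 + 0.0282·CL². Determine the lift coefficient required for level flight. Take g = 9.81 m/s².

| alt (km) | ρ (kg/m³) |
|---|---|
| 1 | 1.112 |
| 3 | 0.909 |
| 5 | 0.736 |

CL = 0.444

At 3 km, from the table: ρ = 0.909 kg/m³.
In steady level flight, lift balances weight: W = mg = 460 × 9.81 = 4512.6 N.
q = ½ρv² = ½ × 0.909 × 41² = 764 Pa.
Required CL = L/(qS) = 4512.6/(764·13.3) = 0.4441.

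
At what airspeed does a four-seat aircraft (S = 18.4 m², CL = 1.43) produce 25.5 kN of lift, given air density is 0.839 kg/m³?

v = 48.1 m/s

L = ½ρv²S·CL ⇒ v = √(2L/(ρ·S·CL))
v = √(2 × 25500 / (0.839 × 18.4 × 1.43)) = √2310 = 48.1 m/s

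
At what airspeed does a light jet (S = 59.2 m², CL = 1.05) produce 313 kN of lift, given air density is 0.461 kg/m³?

L = ½ρv²S·CL ⇒ v = √(2L/(ρ·S·CL))
v = √(2 × 3.13×10^5 / (0.461 × 59.2 × 1.05)) = √21850 = 148 m/s

v = 148 m/s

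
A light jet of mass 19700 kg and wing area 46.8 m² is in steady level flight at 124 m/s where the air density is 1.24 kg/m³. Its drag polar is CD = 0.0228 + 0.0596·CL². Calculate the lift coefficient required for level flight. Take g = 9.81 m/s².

Level flight ⇒ L = W = m·g = 19700 × 9.81 = 1.9326×10^5 N.
Dynamic pressure q = 0.5 × 1.24 × 124² = 9533 Pa.
CL = W/(q·S) = 1.9326×10^5 / (9533 × 46.8) = 0.4332.

CL = 0.433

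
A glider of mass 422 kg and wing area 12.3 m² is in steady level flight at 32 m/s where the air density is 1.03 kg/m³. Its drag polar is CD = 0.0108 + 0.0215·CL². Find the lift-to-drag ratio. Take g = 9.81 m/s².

Level flight ⇒ L = W = m·g = 422 × 9.81 = 4139.8 N.
Dynamic pressure q = 0.5 × 1.03 × 32² = 527.4 Pa.
CL = 2W/(ρv²S) = 2×4139.8/(1.03×32²×12.3) = 0.6382.
CD = 0.0108 + 0.0215 × 0.6382² = 0.01956.
L/D = CL/CD = 0.6382 / 0.01956 = 32.6

L/D = 32.6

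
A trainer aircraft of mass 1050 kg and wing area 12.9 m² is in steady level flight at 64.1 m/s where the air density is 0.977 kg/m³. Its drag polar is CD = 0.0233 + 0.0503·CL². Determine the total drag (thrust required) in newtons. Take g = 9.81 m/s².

Level flight ⇒ L = W = m·g = 1050 × 9.81 = 10300 N.
Dynamic pressure q = 0.5 × 0.977 × 64.1² = 2007 Pa.
CL = 2W/(ρv²S) = 2×10300/(0.977×64.1²×12.9) = 0.3978.
CD = 0.0233 + 0.0503 × 0.3978² = 0.03126.
D = q·S·CD = 2007 × 12.9 × 0.03126 = 809.4 N

D = 809 N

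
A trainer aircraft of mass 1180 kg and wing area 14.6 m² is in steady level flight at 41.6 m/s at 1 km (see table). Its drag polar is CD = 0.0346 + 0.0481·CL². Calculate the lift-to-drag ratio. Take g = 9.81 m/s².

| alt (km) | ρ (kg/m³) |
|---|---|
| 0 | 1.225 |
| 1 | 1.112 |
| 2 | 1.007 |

At 1 km, from the table: ρ = 1.112 kg/m³.
Weight W = mg = 1180 × 9.81 = 11576 N; in level flight L = W.
Dynamic pressure q = 0.5 × 1.112 × 41.6² = 962.2 Pa.
CL = W/(q·S) = 11576 / (962.2 × 14.6) = 0.824.
CD = 0.0346 + 0.0481 × 0.824² = 0.06726.
L/D = CL/CD = 0.824 / 0.06726 = 12.3

L/D = 12.3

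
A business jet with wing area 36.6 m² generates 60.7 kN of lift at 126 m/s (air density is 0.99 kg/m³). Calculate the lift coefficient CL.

From L = ½ρv²S·CL, rearranging gives CL = 2L/(ρv²S).
CL = 2 × 60700 / (0.99 × 126² × 36.6) = 0.211

CL = 0.211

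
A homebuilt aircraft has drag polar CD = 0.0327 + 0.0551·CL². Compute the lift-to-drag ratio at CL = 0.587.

L/D = 11.4

CD = 0.0327 + 0.0551 × 0.587² = 0.05169
L/D = CL/CD = 0.587 / 0.05169 = 11.4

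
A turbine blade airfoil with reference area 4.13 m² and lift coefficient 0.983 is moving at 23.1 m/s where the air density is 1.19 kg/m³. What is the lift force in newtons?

L = ½ρv²S·CL = ½ × 1.19 × 23.1² × 4.13 × 0.983 = 1290 N

L = 1290 N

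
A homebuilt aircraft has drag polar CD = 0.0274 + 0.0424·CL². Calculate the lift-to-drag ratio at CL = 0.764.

CD = 0.0274 + 0.0424 × 0.764² = 0.05215
L/D = CL/CD = 0.764 / 0.05215 = 14.7

L/D = 14.7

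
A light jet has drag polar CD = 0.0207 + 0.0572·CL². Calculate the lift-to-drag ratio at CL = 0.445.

CD = 0.0207 + 0.0572 × 0.445² = 0.03203
L/D = CL/CD = 0.445 / 0.03203 = 13.9

L/D = 13.9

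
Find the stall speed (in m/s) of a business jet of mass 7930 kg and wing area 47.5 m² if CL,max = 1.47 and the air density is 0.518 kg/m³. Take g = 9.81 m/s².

V_stall = 65.6 m/s

Stall occurs when L = W at CL,max. W = mg = 7930 × 9.81 = 77790 N.
V_stall = √(2W/(ρ·S·CL,max)) = √(2 × 77790 / (0.518 × 47.5 × 1.47))
V_stall = √4302 = 65.6 m/s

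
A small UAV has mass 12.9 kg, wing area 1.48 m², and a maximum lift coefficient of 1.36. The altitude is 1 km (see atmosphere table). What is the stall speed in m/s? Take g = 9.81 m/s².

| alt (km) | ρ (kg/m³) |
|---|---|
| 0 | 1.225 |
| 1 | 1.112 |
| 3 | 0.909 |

At 1 km, from the table: ρ = 1.112 kg/m³.
Weight W = mg = 12.9 × 9.81 = 126.5 N.
V_stall = √(2W/(ρ·S·CL,max)) = √(2 × 126.5 / (1.112 × 1.48 × 1.36))
V_stall = √113.1 = 10.6 m/s

V_stall = 10.6 m/s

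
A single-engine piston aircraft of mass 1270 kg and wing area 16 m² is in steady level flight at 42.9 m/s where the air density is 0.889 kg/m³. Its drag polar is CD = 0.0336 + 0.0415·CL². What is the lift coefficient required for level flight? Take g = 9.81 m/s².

In steady level flight, lift balances weight: W = mg = 1270 × 9.81 = 12459 N.
q = ½ρv² = ½ × 0.889 × 42.9² = 818.1 Pa.
CL = W/(q·S) = 12459 / (818.1 × 16) = 0.9518.

CL = 0.952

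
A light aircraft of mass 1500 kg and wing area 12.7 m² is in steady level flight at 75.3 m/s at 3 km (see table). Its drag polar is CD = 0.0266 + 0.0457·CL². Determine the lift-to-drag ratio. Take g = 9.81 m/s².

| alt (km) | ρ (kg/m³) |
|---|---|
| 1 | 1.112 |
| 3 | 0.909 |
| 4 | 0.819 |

L/D = 12.5

At 3 km, from the table: ρ = 0.909 kg/m³.
Weight W = mg = 1500 × 9.81 = 14715 N; in level flight L = W.
Dynamic pressure q = 0.5 × 0.909 × 75.3² = 2577 Pa.
CL = W/(q·S) = 14715 / (2577 × 12.7) = 0.4496.
CD = 0.0266 + 0.0457 × 0.4496² = 0.03584.
L/D = CL/CD = 0.4496 / 0.03584 = 12.5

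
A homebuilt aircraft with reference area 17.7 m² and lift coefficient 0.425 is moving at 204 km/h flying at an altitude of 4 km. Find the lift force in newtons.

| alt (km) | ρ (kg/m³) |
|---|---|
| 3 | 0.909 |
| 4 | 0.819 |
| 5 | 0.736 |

L = 9890 N

At 4 km, from the table: ρ = 0.819 kg/m³.
Convert speed: v = 204 km/h ÷ 3.6 = 56.67 m/s.
L = ½ρv²S·CL = ½ × 0.819 × 56.67² × 17.7 × 0.425 = 9890 N ≈ 9.89 kN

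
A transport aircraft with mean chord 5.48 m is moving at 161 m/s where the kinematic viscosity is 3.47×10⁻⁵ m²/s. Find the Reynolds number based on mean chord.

Re = 2.54×10^7

Re = v·c/ν = 161 × 5.48 / (3.47×10⁻⁵) = 2.54×10^7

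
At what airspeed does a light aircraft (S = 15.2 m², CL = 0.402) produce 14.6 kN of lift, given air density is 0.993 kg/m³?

v = 69.4 m/s

L = ½ρv²S·CL ⇒ v = √(2L/(ρ·S·CL))
v = √(2 × 14600 / (0.993 × 15.2 × 0.402)) = √4812 = 69.4 m/s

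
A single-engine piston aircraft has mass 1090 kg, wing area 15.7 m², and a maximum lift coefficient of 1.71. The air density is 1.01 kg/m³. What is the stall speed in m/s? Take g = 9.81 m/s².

V_stall = 28.1 m/s

Stall occurs when L = W at CL,max. W = mg = 1090 × 9.81 = 10690 N.
V_stall = √(2W/(ρ·S·CL,max)) = √(2 × 10690 / (1.01 × 15.7 × 1.71))
V_stall = √788.7 = 28.1 m/s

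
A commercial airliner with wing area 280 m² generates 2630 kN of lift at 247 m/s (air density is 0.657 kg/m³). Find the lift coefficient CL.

CL = 0.469

From L = ½ρv²S·CL, rearranging gives CL = 2L/(ρv²S).
CL = 2 × 2.63×10^6 / (0.657 × 247² × 280) = 0.469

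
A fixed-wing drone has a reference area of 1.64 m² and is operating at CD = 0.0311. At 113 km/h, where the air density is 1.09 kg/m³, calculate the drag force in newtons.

Convert speed: v = 113 km/h ÷ 3.6 = 31.39 m/s.
Dynamic pressure q = ½ρv² = ½ × 1.09 × 31.39² = 537 Pa.
D = q·S·CD = 537 × 1.64 × 0.0311 = 27.4 N

D = 27.4 N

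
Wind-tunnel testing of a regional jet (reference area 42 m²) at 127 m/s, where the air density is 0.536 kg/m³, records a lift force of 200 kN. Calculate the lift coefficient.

From L = ½ρv²S·CL, rearranging gives CL = 2L/(ρv²S).
CL = 2 × 2×10^5 / (0.536 × 127² × 42) = 1.1

CL = 1.1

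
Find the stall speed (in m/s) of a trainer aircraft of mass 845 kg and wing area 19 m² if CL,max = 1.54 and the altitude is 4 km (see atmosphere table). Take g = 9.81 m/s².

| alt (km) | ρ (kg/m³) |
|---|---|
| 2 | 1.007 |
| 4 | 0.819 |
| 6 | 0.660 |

At 4 km, from the table: ρ = 0.819 kg/m³.
At stall, lift equals weight: L = W = m·g = 845 × 9.81 = 8289 N.
From L = ½ρV²S·CL,max = W: V_stall = √(2W/(ρSCL,max)) = √(2·8289/(0.819·19·1.54))
V_stall = √691.8 = 26.3 m/s

V_stall = 26.3 m/s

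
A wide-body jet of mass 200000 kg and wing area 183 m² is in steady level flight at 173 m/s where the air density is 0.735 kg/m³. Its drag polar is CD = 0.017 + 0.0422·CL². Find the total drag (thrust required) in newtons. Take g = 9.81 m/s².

Weight W = mg = 200000 × 9.81 = 1.962×10^6 N; in level flight L = W.
Dynamic pressure q = 0.5 × 0.735 × 173² = 11000 Pa.
Required CL = L/(qS) = 1.962×10^6/(11000·183) = 0.9748.
CD = 0.017 + 0.0422 × 0.9748² = 0.0571.
D = q·S·CD = 11000 × 183 × 0.0571 = 1.149×10^5 N

D = 1.15×10^5 N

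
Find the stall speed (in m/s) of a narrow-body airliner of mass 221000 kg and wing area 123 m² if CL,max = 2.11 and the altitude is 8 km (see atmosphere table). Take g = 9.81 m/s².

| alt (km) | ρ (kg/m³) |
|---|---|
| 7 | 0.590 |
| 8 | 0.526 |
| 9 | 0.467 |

At 8 km, from the table: ρ = 0.526 kg/m³.
At stall, lift equals weight: L = W = m·g = 221000 × 9.81 = 2.168×10^6 N.
From L = ½ρV²S·CL,max = W: V_stall = √(2W/(ρSCL,max)) = √(2·2.168×10^6/(0.526·123·2.11))
V_stall = √31760 = 178 m/s

V_stall = 178 m/s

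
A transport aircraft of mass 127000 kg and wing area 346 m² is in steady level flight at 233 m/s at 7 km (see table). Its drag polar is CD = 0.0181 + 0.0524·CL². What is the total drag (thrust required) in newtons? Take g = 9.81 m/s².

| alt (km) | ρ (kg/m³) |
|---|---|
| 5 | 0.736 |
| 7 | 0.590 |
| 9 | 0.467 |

At 7 km, from the table: ρ = 0.590 kg/m³.
In steady level flight, lift balances weight: W = mg = 127000 × 9.81 = 1.2459×10^6 N.
Dynamic pressure q = 0.5 × 0.59 × 233² = 16020 Pa.
CL = 2W/(ρv²S) = 2×1.2459×10^6/(0.59×233²×346) = 0.2248.
CD = 0.0181 + 0.0524 × 0.2248² = 0.02075.
D = q·S·CD = 16020 × 346 × 0.02075 = 1.15×10^5 N

D = 1.15×10^5 N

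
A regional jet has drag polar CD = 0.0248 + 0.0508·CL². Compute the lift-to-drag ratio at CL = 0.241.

CD = 0.0248 + 0.0508 × 0.241² = 0.02775
L/D = CL/CD = 0.241 / 0.02775 = 8.68

L/D = 8.68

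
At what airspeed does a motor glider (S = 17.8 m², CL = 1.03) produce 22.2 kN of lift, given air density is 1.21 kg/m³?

L = ½ρv²S·CL ⇒ v = √(2L/(ρ·S·CL))
v = √(2 × 22200 / (1.21 × 17.8 × 1.03)) = √2001 = 44.7 m/s

v = 44.7 m/s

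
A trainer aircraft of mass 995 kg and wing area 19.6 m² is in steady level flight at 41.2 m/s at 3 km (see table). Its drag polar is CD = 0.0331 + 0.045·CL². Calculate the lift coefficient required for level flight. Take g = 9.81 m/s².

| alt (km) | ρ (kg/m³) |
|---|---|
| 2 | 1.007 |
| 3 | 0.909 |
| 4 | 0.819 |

CL = 0.646

At 3 km, from the table: ρ = 0.909 kg/m³.
In steady level flight, lift balances weight: W = mg = 995 × 9.81 = 9761 N.
q = ½ρv² = ½ × 0.909 × 41.2² = 771.5 Pa.
CL = W/(q·S) = 9761 / (771.5 × 19.6) = 0.6455.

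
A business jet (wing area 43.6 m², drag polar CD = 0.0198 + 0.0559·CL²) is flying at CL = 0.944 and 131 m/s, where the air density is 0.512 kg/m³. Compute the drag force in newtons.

D = 13300 N

CD = 0.0198 + 0.0559 × 0.944² = 0.06961
D = ½ρv²S·CD = ½ × 0.512 × 131² × 43.6 × 0.06961 = 13300 N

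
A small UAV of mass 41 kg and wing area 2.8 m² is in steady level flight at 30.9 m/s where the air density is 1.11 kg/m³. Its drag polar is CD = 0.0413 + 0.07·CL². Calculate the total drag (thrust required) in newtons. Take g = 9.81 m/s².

D = 68.9 N

In steady level flight, lift balances weight: W = mg = 41 × 9.81 = 402.21 N.
Dynamic pressure q = 0.5 × 1.11 × 30.9² = 529.9 Pa.
CL = 2W/(ρv²S) = 2×402.21/(1.11×30.9²×2.8) = 0.2711.
CD = 0.0413 + 0.07 × 0.2711² = 0.04644.
D = q·S·CD = 529.9 × 2.8 × 0.04644 = 68.91 N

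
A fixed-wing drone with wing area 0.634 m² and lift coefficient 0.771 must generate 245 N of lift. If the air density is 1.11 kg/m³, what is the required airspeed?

L = ½ρv²S·CL ⇒ v = √(2L/(ρ·S·CL))
v = √(2 × 245 / (1.11 × 0.634 × 0.771)) = √903.1 = 30.1 m/s

v = 30.1 m/s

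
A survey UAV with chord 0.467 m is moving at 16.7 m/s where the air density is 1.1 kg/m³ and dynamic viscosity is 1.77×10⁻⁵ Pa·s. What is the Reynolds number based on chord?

Re = ρ·v·c/μ = 1.1 × 16.7 × 0.467 / (1.77×10⁻⁵) = 4.85×10^5

Re = 4.85×10^5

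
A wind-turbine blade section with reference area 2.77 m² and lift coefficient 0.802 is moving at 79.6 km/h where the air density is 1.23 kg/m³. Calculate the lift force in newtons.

L = 668 N

Convert speed: v = 79.6 km/h ÷ 3.6 = 22.11 m/s.
L = ½ρv²S·CL = ½ × 1.23 × 22.11² × 2.77 × 0.802 = 668 N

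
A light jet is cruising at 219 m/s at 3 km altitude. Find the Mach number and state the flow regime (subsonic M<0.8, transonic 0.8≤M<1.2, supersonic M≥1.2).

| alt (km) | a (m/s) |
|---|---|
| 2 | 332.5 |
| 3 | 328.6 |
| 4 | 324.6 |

At 3 km, from the table: a = 328.6 m/s.
M = v/a = 219 / 328.6 = 0.666
M = 0.666 → subsonic.

M = 0.666 (subsonic)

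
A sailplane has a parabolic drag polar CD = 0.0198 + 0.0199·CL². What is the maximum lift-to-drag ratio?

(L/D)max = 25.2

For CD = CD0 + K·CL², (L/D)max occurs at CL* = √(CD0/K) and equals 1/(2√(K·CD0)).
(L/D)max = 1/(2√(0.0199 × 0.0198)) = 1/(2 × 0.01985) = 25.2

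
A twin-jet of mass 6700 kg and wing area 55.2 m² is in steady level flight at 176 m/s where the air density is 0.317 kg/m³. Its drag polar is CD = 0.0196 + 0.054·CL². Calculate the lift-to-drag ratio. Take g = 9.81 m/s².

Weight W = mg = 6700 × 9.81 = 65727 N; in level flight L = W.
q = ½ρv² = ½ × 0.317 × 176² = 4910 Pa.
Required CL = L/(qS) = 65727/(4910·55.2) = 0.2425.
CD = 0.0196 + 0.054 × 0.2425² = 0.02278.
L/D = CL/CD = 0.2425 / 0.02278 = 10.6

L/D = 10.6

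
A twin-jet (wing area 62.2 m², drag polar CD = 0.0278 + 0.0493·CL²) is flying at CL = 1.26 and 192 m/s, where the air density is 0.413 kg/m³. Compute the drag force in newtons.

CD = 0.0278 + 0.0493 × 1.26² = 0.1061
D = ½ρv²S·CD = ½ × 0.413 × 192² × 62.2 × 0.1061 = 50200 N

D = 50200 N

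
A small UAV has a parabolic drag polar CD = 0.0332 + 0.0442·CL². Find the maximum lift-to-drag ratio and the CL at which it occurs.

For CD = CD0 + K·CL², (L/D)max occurs at CL* = √(CD0/K) and equals 1/(2√(K·CD0)).
(L/D)max = 1/(2√(0.0442 × 0.0332)) = 1/(2 × 0.03831) = 13.1
CL* = √(0.0332/0.0442) = 0.867

(L/D)max = 13.1, at CL = 0.867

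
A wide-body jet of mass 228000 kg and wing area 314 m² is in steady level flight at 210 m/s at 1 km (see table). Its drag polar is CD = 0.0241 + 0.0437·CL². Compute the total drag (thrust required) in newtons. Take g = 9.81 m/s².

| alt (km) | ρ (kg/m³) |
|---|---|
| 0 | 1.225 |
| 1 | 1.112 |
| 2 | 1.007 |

D = 2.14×10^5 N

At 1 km, from the table: ρ = 1.112 kg/m³.
In steady level flight, lift balances weight: W = mg = 228000 × 9.81 = 2.2367×10^6 N.
Dynamic pressure q = 0.5 × 1.112 × 210² = 24520 Pa.
CL = W/(q·S) = 2.2367×10^6 / (24520 × 314) = 0.2905.
CD = 0.0241 + 0.0437 × 0.2905² = 0.02779.
D = q·S·CD = 24520 × 314 × 0.02779 = 2.139×10^5 N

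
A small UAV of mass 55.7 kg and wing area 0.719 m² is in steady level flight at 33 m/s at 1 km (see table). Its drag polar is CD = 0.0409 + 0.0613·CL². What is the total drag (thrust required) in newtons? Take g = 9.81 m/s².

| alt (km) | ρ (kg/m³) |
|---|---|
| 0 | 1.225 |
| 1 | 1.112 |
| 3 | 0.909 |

At 1 km, from the table: ρ = 1.112 kg/m³.
In steady level flight, lift balances weight: W = mg = 55.7 × 9.81 = 546.42 N.
Dynamic pressure q = 0.5 × 1.112 × 33² = 605.5 Pa.
CL = 2W/(ρv²S) = 2×546.42/(1.112×33²×0.719) = 1.255.
CD = 0.0409 + 0.0613 × 1.255² = 0.1375.
D = q·S·CD = 605.5 × 0.719 × 0.1375 = 59.85 N

D = 59.8 N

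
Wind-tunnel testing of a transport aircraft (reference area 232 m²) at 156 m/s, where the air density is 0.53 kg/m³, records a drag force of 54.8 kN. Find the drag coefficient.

CD = 0.0366

From D = ½ρv²S·CD, rearranging gives CD = 2D/(ρv²S).
CD = 2 × 54800 / (0.53 × 156² × 232) = 0.0366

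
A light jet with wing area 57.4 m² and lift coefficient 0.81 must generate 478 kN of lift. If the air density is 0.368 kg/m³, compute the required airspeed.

v = 236 m/s

L = ½ρv²S·CL ⇒ v = √(2L/(ρ·S·CL))
v = √(2 × 4.78×10^5 / (0.368 × 57.4 × 0.81)) = √55870 = 236 m/s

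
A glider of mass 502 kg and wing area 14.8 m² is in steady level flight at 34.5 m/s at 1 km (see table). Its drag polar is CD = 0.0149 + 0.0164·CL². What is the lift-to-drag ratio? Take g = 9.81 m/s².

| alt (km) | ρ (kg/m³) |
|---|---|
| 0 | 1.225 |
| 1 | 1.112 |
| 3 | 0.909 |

L/D = 26.4

At 1 km, from the table: ρ = 1.112 kg/m³.
Weight W = mg = 502 × 9.81 = 4924.6 N; in level flight L = W.
q = ½ρv² = ½ × 1.112 × 34.5² = 661.8 Pa.
Required CL = L/(qS) = 4924.6/(661.8·14.8) = 0.5028.
CD = 0.0149 + 0.0164 × 0.5028² = 0.01905.
L/D = CL/CD = 0.5028 / 0.01905 = 26.4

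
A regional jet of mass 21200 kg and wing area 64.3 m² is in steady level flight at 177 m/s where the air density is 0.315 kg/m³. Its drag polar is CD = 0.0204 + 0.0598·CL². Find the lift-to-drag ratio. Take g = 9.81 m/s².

Weight W = mg = 21200 × 9.81 = 2.0797×10^5 N; in level flight L = W.
q = ½ρv² = ½ × 0.315 × 177² = 4934 Pa.
CL = W/(q·S) = 2.0797×10^5 / (4934 × 64.3) = 0.6555.
CD = 0.0204 + 0.0598 × 0.6555² = 0.04609.
L/D = CL/CD = 0.6555 / 0.04609 = 14.2

L/D = 14.2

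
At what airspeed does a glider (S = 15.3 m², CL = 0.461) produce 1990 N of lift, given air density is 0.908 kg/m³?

v = 24.9 m/s

L = ½ρv²S·CL ⇒ v = √(2L/(ρ·S·CL))
v = √(2 × 1990 / (0.908 × 15.3 × 0.461)) = √621.4 = 24.9 m/s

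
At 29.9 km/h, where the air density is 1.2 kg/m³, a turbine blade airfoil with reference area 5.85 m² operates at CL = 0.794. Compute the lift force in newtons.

Convert speed: v = 29.9 km/h ÷ 3.6 = 8.306 m/s.
Dynamic pressure q = ½ρv² = ½ × 1.2 × 8.306² = 41.39 Pa.
L = q·S·CL = 41.39 × 5.85 × 0.794 = 192 N

L = 192 N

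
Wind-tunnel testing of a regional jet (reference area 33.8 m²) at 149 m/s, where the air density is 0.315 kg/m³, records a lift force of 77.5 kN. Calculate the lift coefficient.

From L = ½ρv²S·CL, rearranging gives CL = 2L/(ρv²S).
CL = 2 × 77500 / (0.315 × 149² × 33.8) = 0.656

CL = 0.656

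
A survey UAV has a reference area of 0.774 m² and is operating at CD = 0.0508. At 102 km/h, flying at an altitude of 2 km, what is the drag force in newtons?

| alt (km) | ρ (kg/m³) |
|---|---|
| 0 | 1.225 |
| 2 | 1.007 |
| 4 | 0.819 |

At 2 km, from the table: ρ = 1.007 kg/m³.
Convert speed: v = 102 km/h ÷ 3.6 = 28.33 m/s.
Dynamic pressure q = ½ρv² = ½ × 1.007 × 28.33² = 404.2 Pa.
D = q·S·CD = 404.2 × 0.774 × 0.0508 = 15.9 N

D = 15.9 N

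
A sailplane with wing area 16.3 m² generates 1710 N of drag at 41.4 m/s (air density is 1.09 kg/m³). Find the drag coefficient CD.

From D = ½ρv²S·CD, rearranging gives CD = 2D/(ρv²S).
CD = 2 × 1710 / (1.09 × 41.4² × 16.3) = 0.112

CD = 0.112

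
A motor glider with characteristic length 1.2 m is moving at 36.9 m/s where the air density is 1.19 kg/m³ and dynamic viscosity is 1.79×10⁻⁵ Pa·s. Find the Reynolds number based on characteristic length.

Re = ρ·v·c/μ = 1.19 × 36.9 × 1.2 / (1.79×10⁻⁵) = 2.94×10^6

Re = 2.94×10^6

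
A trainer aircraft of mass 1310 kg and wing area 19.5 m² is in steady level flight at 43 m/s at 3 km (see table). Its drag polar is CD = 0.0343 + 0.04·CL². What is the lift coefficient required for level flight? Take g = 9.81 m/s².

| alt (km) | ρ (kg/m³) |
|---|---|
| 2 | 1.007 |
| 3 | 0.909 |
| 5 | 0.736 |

At 3 km, from the table: ρ = 0.909 kg/m³.
Weight W = mg = 1310 × 9.81 = 12851 N; in level flight L = W.
q = ½ρv² = ½ × 0.909 × 43² = 840.4 Pa.
CL = 2W/(ρv²S) = 2×12851/(0.909×43²×19.5) = 0.7842.

CL = 0.784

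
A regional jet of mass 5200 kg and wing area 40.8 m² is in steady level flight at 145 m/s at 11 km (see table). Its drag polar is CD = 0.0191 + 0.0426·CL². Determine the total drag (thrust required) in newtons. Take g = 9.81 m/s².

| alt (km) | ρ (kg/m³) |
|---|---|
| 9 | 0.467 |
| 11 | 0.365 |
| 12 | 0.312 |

D = 3700 N

At 11 km, from the table: ρ = 0.365 kg/m³.
Weight W = mg = 5200 × 9.81 = 51012 N; in level flight L = W.
q = ½ρv² = ½ × 0.365 × 145² = 3837 Pa.
Required CL = L/(qS) = 51012/(3837·40.8) = 0.3258.
CD = 0.0191 + 0.0426 × 0.3258² = 0.02362.
D = q·S·CD = 3837 × 40.8 × 0.02362 = 3698 N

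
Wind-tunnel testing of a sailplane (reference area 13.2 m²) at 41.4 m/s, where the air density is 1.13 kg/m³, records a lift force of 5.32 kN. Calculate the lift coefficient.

CL = 0.416

From L = ½ρv²S·CL, rearranging gives CL = 2L/(ρv²S).
CL = 2 × 5320 / (1.13 × 41.4² × 13.2) = 0.416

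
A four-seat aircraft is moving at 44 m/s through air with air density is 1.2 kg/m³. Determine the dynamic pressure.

q = ½ρv² = ½ × 1.2 × 44² = 1160 Pa

q = 1160 Pa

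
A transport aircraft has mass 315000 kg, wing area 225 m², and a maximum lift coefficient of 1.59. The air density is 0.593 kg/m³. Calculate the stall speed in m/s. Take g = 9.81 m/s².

V_stall = 171 m/s

At stall, lift equals weight: L = W = m·g = 315000 × 9.81 = 3.09×10^6 N.
V_stall = √(2W/(ρ·S·CL,max)) = √(2 × 3.09×10^6 / (0.593 × 225 × 1.59))
V_stall = √29130 = 171 m/s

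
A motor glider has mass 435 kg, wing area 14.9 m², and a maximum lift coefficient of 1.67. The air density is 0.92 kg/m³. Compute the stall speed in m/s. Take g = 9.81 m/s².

V_stall = 19.3 m/s

Stall occurs when L = W at CL,max. W = mg = 435 × 9.81 = 4267 N.
V_stall = √(2W/(ρ·S·CL,max)) = √(2 × 4267 / (0.92 × 14.9 × 1.67))
V_stall = √372.8 = 19.3 m/s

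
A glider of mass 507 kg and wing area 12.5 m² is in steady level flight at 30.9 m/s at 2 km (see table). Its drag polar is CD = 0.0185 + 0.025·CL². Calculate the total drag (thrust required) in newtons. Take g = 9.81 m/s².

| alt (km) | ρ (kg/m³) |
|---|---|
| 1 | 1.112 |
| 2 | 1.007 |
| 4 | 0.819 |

D = 214 N

At 2 km, from the table: ρ = 1.007 kg/m³.
Weight W = mg = 507 × 9.81 = 4973.7 N; in level flight L = W.
q = ½ρv² = ½ × 1.007 × 30.9² = 480.7 Pa.
CL = 2W/(ρv²S) = 2×4973.7/(1.007×30.9²×12.5) = 0.8277.
CD = 0.0185 + 0.025 × 0.8277² = 0.03563.
D = q·S·CD = 480.7 × 12.5 × 0.03563 = 214.1 N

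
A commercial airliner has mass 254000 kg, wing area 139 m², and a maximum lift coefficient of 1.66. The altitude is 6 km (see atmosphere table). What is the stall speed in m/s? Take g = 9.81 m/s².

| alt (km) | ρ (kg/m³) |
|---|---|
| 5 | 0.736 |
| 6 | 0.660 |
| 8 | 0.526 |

V_stall = 181 m/s

At 6 km, from the table: ρ = 0.660 kg/m³.
Stall occurs when L = W at CL,max. W = mg = 254000 × 9.81 = 2.492×10^6 N.
From L = ½ρV²S·CL,max = W: V_stall = √(2W/(ρSCL,max)) = √(2·2.492×10^6/(0.66·139·1.66))
V_stall = √32720 = 181 m/s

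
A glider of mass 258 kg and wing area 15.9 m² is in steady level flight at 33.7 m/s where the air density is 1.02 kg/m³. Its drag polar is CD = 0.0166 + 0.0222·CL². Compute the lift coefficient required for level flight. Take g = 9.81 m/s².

In steady level flight, lift balances weight: W = mg = 258 × 9.81 = 2531 N.
q = ½ρv² = ½ × 1.02 × 33.7² = 579.2 Pa.
Required CL = L/(qS) = 2531/(579.2·15.9) = 0.2748.

CL = 0.275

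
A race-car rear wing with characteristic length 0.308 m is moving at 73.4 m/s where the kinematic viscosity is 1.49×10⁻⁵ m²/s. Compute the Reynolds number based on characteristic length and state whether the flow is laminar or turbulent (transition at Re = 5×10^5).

Re = 1.52×10^6 (turbulent)

Re = v·c/ν = 73.4 × 0.308 / (1.49×10⁻⁵) = 1.52×10^6
Since 1.52×10^6 > 5×10^5, the flow is turbulent.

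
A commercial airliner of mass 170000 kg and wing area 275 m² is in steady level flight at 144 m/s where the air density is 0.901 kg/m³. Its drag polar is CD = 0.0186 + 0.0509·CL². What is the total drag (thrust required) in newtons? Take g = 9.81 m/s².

D = 1.03×10^5 N

In steady level flight, lift balances weight: W = mg = 170000 × 9.81 = 1.6677×10^6 N.
q = ½ρv² = ½ × 0.901 × 144² = 9342 Pa.
Required CL = L/(qS) = 1.6677×10^6/(9342·275) = 0.6492.
CD = 0.0186 + 0.0509 × 0.6492² = 0.04005.
D = q·S·CD = 9342 × 275 × 0.04005 = 1.029×10^5 N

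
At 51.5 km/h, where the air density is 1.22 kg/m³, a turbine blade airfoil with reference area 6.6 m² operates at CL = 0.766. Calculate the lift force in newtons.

L = 631 N

Convert speed: v = 51.5 km/h ÷ 3.6 = 14.31 m/s.
Dynamic pressure q = ½ρv² = ½ × 1.22 × 14.31² = 124.8 Pa.
L = q·S·CL = 124.8 × 6.6 × 0.766 = 631 N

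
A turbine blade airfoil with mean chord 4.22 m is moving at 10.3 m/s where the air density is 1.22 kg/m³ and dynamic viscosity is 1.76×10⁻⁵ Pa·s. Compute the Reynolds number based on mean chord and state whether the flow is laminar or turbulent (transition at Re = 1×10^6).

Re = 3.01×10^6 (turbulent)

Re = ρ·v·c/μ = 1.22 × 10.3 × 4.22 / (1.76×10⁻⁵) = 3.01×10^6
Since 3.01×10^6 > 1×10^6, the flow is turbulent.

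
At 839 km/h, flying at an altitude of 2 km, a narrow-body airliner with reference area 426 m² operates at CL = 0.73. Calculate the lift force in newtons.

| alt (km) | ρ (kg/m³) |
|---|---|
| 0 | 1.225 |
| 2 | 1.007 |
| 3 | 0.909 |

L = 8.5×10^6 N

At 2 km, from the table: ρ = 1.007 kg/m³.
Convert speed: v = 839 km/h ÷ 3.6 = 233.1 m/s.
Dynamic pressure q = ½ρv² = ½ × 1.007 × 233.1² = 27350 Pa.
L = q·S·CL = 27350 × 426 × 0.73 = 8.5×10^6 N ≈ 8500 kN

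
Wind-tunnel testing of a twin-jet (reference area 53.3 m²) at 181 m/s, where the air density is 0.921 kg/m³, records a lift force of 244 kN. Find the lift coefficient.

From L = ½ρv²S·CL, rearranging gives CL = 2L/(ρv²S).
CL = 2 × 2.44×10^5 / (0.921 × 181² × 53.3) = 0.303

CL = 0.303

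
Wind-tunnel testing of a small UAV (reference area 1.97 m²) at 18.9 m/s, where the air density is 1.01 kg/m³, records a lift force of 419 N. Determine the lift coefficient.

From L = ½ρv²S·CL, rearranging gives CL = 2L/(ρv²S).
CL = 2 × 419 / (1.01 × 18.9² × 1.97) = 1.18

CL = 1.18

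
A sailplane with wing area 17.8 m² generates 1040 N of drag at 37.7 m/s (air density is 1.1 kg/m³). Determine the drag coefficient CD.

CD = 0.0747

From D = ½ρv²S·CD, rearranging gives CD = 2D/(ρv²S).
CD = 2 × 1040 / (1.1 × 37.7² × 17.8) = 0.0747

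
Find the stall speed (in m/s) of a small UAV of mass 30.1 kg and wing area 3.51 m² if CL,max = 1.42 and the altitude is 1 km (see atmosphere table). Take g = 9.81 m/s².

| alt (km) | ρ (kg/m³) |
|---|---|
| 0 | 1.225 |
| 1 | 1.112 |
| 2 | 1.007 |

V_stall = 10.3 m/s

At 1 km, from the table: ρ = 1.112 kg/m³.
Weight W = mg = 30.1 × 9.81 = 295.3 N.
V_stall = √(2W/(ρ·S·CL,max)) = √(2 × 295.3 / (1.112 × 3.51 × 1.42))
V_stall = √106.6 = 10.3 m/s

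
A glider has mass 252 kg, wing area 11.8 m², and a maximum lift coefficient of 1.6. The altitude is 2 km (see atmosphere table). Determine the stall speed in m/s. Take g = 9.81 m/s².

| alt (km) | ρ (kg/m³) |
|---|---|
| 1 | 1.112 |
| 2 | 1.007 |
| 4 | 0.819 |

At 2 km, from the table: ρ = 1.007 kg/m³.
Weight W = mg = 252 × 9.81 = 2472 N.
V_stall = √(2W/(ρ·S·CL,max)) = √(2 × 2472 / (1.007 × 11.8 × 1.6))
V_stall = √260.1 = 16.1 m/s

V_stall = 16.1 m/s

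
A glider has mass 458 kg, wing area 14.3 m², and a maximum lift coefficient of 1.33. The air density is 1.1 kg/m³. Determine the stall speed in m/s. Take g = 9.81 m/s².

At stall, lift equals weight: L = W = m·g = 458 × 9.81 = 4493 N.
V_stall = √(2W/(ρ·S·CL,max)) = √(2 × 4493 / (1.1 × 14.3 × 1.33))
V_stall = √429.5 = 20.7 m/s

V_stall = 20.7 m/s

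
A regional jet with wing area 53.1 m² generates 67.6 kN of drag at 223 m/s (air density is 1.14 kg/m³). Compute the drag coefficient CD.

From D = ½ρv²S·CD, rearranging gives CD = 2D/(ρv²S).
CD = 2 × 67600 / (1.14 × 223² × 53.1) = 0.0449

CD = 0.0449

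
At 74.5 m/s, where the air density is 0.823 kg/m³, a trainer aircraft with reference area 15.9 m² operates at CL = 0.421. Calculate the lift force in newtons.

L = 15300 N

Dynamic pressure q = ½ρv² = ½ × 0.823 × 74.5² = 2284 Pa.
L = q·S·CL = 2284 × 15.9 × 0.421 = 15300 N ≈ 15.3 kN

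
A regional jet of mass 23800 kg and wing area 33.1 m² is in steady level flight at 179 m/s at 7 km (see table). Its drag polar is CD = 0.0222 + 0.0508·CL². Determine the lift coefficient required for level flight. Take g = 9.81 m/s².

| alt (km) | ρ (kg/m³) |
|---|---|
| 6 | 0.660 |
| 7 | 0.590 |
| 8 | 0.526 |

At 7 km, from the table: ρ = 0.590 kg/m³.
Level flight ⇒ L = W = m·g = 23800 × 9.81 = 2.3348×10^5 N.
q = ½ρv² = ½ × 0.59 × 179² = 9452 Pa.
CL = 2W/(ρv²S) = 2×2.3348×10^5/(0.59×179²×33.1) = 0.7463.

CL = 0.746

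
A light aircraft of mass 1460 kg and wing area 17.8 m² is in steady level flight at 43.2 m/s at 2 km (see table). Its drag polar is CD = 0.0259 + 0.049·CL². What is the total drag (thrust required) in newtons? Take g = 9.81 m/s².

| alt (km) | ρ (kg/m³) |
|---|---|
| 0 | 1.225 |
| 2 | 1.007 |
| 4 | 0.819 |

D = 1030 N

At 2 km, from the table: ρ = 1.007 kg/m³.
Weight W = mg = 1460 × 9.81 = 14323 N; in level flight L = W.
q = ½ρv² = ½ × 1.007 × 43.2² = 939.7 Pa.
CL = W/(q·S) = 14323 / (939.7 × 17.8) = 0.8563.
CD = 0.0259 + 0.049 × 0.8563² = 0.06183.
D = q·S·CD = 939.7 × 17.8 × 0.06183 = 1034 N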